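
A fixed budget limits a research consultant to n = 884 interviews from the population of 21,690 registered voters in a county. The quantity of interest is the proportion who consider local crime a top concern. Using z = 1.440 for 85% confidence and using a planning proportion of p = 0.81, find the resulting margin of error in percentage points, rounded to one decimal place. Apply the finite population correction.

Finite-population factor: (N−n)/(N−1) = (21690−884)/(21690−1) = 0.9593.
SE(p̂) = √[p(1−p)/n · (N−n)/(N−1)] = √[0.1539/884 × 0.9593] = 0.01292.
E = z × SE = 1.440 × 0.01292 = 0.01861 ≈ 1.9 percentage points.

1.9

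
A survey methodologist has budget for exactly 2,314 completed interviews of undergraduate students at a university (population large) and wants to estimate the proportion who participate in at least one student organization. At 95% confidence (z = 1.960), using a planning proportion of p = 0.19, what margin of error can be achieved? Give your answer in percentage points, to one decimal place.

SE(p̂) = √[p(1−p)/n] = √[0.1539/2314] = 0.00816.
E = z × SE = 1.960 × 0.00816 = 0.01598, or 1.6 percentage points.

1.6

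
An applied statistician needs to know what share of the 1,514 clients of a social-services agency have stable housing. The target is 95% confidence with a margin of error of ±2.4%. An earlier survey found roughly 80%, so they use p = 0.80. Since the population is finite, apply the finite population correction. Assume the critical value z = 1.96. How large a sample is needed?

Unadjusted: n₀ = 1.96² × 0.80 × 0.20 / 0.024² ≈ 1067.11, so n₀ = 1068.
Finite population correction with N = 1,514: n = n₀ / (1 + (n₀−1)/N) = 1068 / (1 + 1067/1514) = 1068 / 1.7048 ≈ 626.48.
Rounding up, n = 627.

627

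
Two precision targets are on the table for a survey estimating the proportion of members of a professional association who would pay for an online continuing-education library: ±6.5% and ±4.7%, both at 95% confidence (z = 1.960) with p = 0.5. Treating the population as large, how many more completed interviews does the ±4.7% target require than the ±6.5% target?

207

At ±6.5%: n = 1.960² × 0.2500 / 0.065² ≈ 227.31 → 228.
At ±4.7%: n = 1.960² × 0.2500 / 0.047² ≈ 434.77 → 435.
Additional respondents: 435 − 228 = 207.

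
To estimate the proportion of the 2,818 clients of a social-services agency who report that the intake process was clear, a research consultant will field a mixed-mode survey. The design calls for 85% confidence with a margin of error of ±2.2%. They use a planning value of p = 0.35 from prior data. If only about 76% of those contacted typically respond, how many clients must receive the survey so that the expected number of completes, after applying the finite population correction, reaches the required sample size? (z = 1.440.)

954

Completed interviews needed (unadjusted): n₀ = 1.440² × 0.2275 / 0.022² ≈ 974.68 → 975.
FPC for N = 2,818: n = 975 / (1 + 974/2818) = 975 / 1.3456 ≈ 724.56 → 725.
At a 76% response rate, contacts needed = 725 / 0.76 ≈ 953.95 → 954.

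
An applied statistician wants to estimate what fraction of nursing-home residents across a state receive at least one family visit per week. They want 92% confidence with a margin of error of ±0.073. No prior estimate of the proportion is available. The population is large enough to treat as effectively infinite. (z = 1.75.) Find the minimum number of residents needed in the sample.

With no prior estimate, use p = 0.5, giving p(1−p) = 0.25.
n = z²·p(1−p)/E² = 1.75² × 0.2500 / 0.073² = 3.0625 × 0.2500 / 0.005329 ≈ 143.67.
Rounding up gives n = 144.

144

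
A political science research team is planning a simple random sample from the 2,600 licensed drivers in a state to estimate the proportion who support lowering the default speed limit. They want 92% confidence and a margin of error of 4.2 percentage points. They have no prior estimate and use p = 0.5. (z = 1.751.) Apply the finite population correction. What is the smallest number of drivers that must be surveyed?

373

Unadjusted: n₀ = 1.751² × 0.50 × 0.50 / 0.042² ≈ 434.52, so n₀ = 435.
Finite population correction with N = 2,600: n = n₀ / (1 + (n₀−1)/N) = 435 / (1 + 434/2600) = 435 / 1.1669 ≈ 372.78.
Rounding up, n = 373.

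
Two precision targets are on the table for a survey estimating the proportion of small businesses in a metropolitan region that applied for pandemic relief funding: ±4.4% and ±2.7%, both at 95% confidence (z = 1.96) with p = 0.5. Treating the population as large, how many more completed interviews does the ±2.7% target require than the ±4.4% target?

821

At ±4.4%: n = 1.96² × 0.2500 / 0.044² ≈ 496.07 → 497.
At ±2.7%: n = 1.96² × 0.2500 / 0.027² ≈ 1317.42 → 1318.
Additional respondents: 1318 − 497 = 821.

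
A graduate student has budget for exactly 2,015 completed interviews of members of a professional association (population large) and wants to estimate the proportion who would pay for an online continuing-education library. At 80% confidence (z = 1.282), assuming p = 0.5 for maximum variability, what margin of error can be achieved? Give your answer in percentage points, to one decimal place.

1.4

SE(p̂) = √[p(1−p)/n] = √[0.2500/2015] = 0.01114.
E = z × SE = 1.282 × 0.01114 = 0.01428, or 1.4 percentage points.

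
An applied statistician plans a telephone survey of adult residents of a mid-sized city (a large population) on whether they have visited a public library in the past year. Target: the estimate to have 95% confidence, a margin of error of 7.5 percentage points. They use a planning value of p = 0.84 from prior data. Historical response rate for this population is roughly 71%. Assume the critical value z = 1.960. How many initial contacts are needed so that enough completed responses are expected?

Completed interviews needed: n₀ = 1.960² × 0.1344 / 0.075² ≈ 91.79 → 92.
At a 71% response rate, contacts needed = 92 / 0.71 ≈ 129.58 → 130.

130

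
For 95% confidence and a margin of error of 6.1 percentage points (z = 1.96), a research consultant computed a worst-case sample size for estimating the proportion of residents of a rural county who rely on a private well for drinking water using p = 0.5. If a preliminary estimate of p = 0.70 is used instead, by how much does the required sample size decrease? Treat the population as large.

Conservative (p = 0.5): n = 1.96² × 0.25 / 0.061² ≈ 258.10 → 259.
Using p = 0.70: p(1−p) = 0.2100, so n = 1.96² × 0.2100 / 0.061² ≈ 216.81 → 217.
Reduction: 259 − 217 = 42.

42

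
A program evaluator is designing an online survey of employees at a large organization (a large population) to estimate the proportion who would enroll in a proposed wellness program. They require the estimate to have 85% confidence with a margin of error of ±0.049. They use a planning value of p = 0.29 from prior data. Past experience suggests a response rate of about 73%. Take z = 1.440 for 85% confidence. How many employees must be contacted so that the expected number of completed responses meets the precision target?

244

Completed interviews needed: n₀ = 1.440² × 0.2059 / 0.049² ≈ 177.82 → 178.
At a 73% response rate, contacts needed = 178 / 0.73 ≈ 243.84 → 244.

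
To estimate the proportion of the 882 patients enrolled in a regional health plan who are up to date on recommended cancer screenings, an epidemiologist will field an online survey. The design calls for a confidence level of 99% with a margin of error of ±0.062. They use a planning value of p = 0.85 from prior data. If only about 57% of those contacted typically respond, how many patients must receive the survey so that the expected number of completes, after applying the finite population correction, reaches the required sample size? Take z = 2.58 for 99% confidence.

311

Completed interviews needed (unadjusted): n₀ = 2.58² × 0.1275 / 0.062² ≈ 220.78 → 221.
FPC for N = 882: n = 221 / (1 + 220/882) = 221 / 1.2494 ≈ 176.88 → 177.
At a 57% response rate, contacts needed = 177 / 0.57 ≈ 310.53 → 311.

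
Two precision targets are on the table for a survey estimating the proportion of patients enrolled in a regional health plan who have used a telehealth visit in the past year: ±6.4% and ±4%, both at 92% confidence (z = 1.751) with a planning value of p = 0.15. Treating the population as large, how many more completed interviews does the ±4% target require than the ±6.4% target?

At ±6.4%: n = 1.751² × 0.1275 / 0.064² ≈ 95.44 → 96.
At ±4%: n = 1.751² × 0.1275 / 0.040² ≈ 244.32 → 245.
Additional respondents: 245 − 96 = 149.

149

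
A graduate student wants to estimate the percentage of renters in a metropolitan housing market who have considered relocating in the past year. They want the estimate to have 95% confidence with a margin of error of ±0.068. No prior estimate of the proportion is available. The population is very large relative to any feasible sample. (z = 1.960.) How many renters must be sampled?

208

With no prior estimate, use p = 0.5, giving p(1−p) = 0.25.
n = z²·p(1−p)/E² = 1.960² × 0.2500 / 0.068² = 3.8416 × 0.2500 / 0.004624 ≈ 207.70.
Rounding up gives n = 208.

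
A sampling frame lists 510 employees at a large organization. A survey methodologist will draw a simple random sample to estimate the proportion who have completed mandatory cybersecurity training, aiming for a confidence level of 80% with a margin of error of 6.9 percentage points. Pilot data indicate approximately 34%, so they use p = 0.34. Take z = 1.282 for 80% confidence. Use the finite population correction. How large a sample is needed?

Unadjusted: n₀ = 1.282² × 0.34 × 0.66 / 0.069² ≈ 77.46, so n₀ = 78.
Finite population correction with N = 510: n = n₀ / (1 + (n₀−1)/N) = 78 / (1 + 77/510) = 78 / 1.1510 ≈ 67.77.
Rounding up, n = 68.

68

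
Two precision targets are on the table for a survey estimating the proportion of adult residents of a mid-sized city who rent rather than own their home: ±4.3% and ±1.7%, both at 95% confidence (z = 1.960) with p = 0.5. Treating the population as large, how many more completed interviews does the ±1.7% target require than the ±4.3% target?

At ±4.3%: n = 1.960² × 0.2500 / 0.043² ≈ 519.42 → 520.
At ±1.7%: n = 1.960² × 0.2500 / 0.017² ≈ 3323.18 → 3324.
Additional respondents: 3324 − 520 = 2804.

2804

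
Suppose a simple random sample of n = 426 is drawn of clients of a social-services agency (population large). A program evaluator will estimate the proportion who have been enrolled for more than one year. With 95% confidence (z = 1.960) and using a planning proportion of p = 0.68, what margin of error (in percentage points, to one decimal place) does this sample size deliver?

4.4

SE(p̂) = √[p(1−p)/n] = √[0.2176/426] = 0.02260.
E = z × SE = 1.960 × 0.02260 = 0.04430, or 4.4 percentage points.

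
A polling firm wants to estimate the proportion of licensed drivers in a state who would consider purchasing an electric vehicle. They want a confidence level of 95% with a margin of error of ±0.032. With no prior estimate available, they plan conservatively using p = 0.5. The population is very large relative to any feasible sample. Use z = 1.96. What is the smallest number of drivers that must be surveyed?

With p = 0.5, p(1−p) = 0.25.
n = z²·p(1−p)/E² = 1.96² × 0.2500 / 0.032² = 3.8416 × 0.2500 / 0.001024 ≈ 937.89.
Rounding up gives n = 938.

938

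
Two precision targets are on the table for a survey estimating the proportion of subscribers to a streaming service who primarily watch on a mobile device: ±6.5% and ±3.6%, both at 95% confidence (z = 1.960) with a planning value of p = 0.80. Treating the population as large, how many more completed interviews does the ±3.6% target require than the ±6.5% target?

329

At ±6.5%: n = 1.960² × 0.1600 / 0.065² ≈ 145.48 → 146.
At ±3.6%: n = 1.960² × 0.1600 / 0.036² ≈ 474.27 → 475.
Additional respondents: 475 − 146 = 329.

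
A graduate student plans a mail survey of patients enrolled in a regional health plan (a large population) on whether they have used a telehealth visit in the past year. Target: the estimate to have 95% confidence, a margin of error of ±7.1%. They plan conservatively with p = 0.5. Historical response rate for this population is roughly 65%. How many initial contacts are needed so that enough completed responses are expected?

294

For 95% confidence, z = 1.960.
Completed interviews needed: n₀ = 1.960² × 0.2500 / 0.071² ≈ 190.52 → 191.
At a 65% response rate, contacts needed = 191 / 0.65 ≈ 293.85 → 294.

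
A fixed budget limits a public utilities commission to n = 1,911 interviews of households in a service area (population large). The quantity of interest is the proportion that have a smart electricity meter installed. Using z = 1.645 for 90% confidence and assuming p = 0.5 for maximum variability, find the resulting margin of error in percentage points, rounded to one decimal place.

SE(p̂) = √[p(1−p)/n] = √[0.2500/1911] = 0.01144.
E = z × SE = 1.645 × 0.01144 = 0.01882, or 1.9 percentage points.

1.9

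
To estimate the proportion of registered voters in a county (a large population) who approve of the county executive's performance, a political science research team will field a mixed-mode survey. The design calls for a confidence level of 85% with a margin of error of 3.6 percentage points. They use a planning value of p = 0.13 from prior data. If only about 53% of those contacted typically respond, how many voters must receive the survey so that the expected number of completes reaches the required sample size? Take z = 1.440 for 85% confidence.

342

Completed interviews needed: n₀ = 1.440² × 0.1131 / 0.036² ≈ 180.96 → 181.
At a 53% response rate, contacts needed = 181 / 0.53 ≈ 341.51 → 342.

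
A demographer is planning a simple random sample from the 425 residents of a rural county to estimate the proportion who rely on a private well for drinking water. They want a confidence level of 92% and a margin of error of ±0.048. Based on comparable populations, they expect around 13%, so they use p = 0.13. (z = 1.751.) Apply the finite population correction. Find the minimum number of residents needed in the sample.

Unadjusted: n₀ = 1.751² × 0.13 × 0.87 / 0.048² ≈ 150.51, so n₀ = 151.
Finite population correction with N = 425: n = n₀ / (1 + (n₀−1)/N) = 151 / (1 + 150/425) = 151 / 1.3529 ≈ 111.61.
Rounding up, n = 112.

112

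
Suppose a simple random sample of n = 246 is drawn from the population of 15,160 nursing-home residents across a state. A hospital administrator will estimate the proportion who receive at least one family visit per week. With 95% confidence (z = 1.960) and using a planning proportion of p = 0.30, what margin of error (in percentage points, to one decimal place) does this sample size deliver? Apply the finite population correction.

Finite-population factor: (N−n)/(N−1) = (15160−246)/(15160−1) = 0.9838.
SE(p̂) = √[p(1−p)/n · (N−n)/(N−1)] = √[0.2100/246 × 0.9838] = 0.02898.
E = z × SE = 1.960 × 0.02898 = 0.05680 ≈ 5.7 percentage points.

5.7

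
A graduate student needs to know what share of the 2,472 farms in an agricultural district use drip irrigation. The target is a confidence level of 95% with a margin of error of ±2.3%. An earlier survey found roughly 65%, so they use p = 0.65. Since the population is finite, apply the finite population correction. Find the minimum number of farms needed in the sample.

For 95% confidence, z = 1.960.
Unadjusted: n₀ = 1.960² × 0.65 × 0.35 / 0.023² ≈ 1652.11, so n₀ = 1653.
Finite population correction with N = 2,472: n = n₀ / (1 + (n₀−1)/N) = 1653 / (1 + 1652/2472) = 1653 / 1.6683 ≈ 990.84.
Rounding up, n = 991.

991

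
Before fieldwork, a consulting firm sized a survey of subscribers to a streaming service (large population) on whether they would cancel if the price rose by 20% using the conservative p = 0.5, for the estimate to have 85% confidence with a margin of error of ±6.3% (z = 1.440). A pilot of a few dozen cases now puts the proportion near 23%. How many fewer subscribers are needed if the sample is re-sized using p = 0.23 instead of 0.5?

38

Conservative (p = 0.5): n = 1.440² × 0.25 / 0.063² ≈ 130.61 → 131.
Using p = 0.23: p(1−p) = 0.1771, so n = 1.440² × 0.1771 / 0.063² ≈ 92.53 → 93.
Reduction: 131 − 93 = 38.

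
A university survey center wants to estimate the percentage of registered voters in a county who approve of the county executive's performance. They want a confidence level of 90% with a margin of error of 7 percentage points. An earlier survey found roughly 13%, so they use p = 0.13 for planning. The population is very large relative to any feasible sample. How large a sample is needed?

For 90% confidence, z = 1.645.
With p = 0.13, p(1−p) = 0.1131.
n = z²·p(1−p)/E² = 1.645² × 0.1131 / 0.070² = 2.7060 × 0.1131 / 0.004900 ≈ 62.46.
Rounding up gives n = 63.

63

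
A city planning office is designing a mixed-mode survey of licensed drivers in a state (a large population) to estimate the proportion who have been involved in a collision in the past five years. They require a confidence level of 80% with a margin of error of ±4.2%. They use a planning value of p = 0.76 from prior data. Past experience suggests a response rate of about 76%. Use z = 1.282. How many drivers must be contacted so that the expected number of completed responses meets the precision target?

224

Completed interviews needed: n₀ = 1.282² × 0.1824 / 0.042² ≈ 169.94 → 170.
At a 76% response rate, contacts needed = 170 / 0.76 ≈ 223.68 → 224.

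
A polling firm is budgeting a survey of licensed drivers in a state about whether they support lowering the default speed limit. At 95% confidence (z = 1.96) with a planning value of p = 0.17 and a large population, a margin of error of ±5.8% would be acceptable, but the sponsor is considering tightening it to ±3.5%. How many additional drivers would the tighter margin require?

281

At ±5.8%: n = 1.96² × 0.1411 / 0.058² ≈ 161.13 → 162.
At ±3.5%: n = 1.96² × 0.1411 / 0.035² ≈ 442.49 → 443.
Additional respondents: 443 − 162 = 281.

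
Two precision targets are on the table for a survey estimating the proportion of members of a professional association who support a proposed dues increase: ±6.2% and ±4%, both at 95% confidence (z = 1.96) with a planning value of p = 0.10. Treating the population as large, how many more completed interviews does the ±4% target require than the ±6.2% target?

At ±6.2%: n = 1.96² × 0.0900 / 0.062² ≈ 89.94 → 90.
At ±4%: n = 1.96² × 0.0900 / 0.040² ≈ 216.09 → 217.
Additional respondents: 217 − 90 = 127.

127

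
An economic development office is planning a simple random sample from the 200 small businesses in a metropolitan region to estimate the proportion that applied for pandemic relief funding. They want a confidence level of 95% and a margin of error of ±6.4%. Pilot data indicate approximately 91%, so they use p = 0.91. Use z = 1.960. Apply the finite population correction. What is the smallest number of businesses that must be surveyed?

56

Unadjusted: n₀ = 1.960² × 0.91 × 0.09 / 0.064² ≈ 76.81, so n₀ = 77.
Finite population correction with N = 200: n = n₀ / (1 + (n₀−1)/N) = 77 / (1 + 76/200) = 77 / 1.3800 ≈ 55.80.
Rounding up, n = 56.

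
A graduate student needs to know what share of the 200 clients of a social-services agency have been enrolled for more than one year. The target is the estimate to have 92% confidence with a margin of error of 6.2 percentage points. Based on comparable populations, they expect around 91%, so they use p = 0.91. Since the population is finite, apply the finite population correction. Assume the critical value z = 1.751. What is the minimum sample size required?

Unadjusted: n₀ = 1.751² × 0.91 × 0.09 / 0.062² ≈ 65.32, so n₀ = 66.
Finite population correction with N = 200: n = n₀ / (1 + (n₀−1)/N) = 66 / (1 + 65/200) = 66 / 1.3250 ≈ 49.81.
Rounding up, n = 50.

50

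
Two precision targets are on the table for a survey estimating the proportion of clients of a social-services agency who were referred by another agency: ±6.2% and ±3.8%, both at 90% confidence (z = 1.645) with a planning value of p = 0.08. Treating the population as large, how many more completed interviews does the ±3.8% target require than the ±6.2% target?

At ±6.2%: n = 1.645² × 0.0736 / 0.062² ≈ 51.81 → 52.
At ±3.8%: n = 1.645² × 0.0736 / 0.038² ≈ 137.92 → 138.
Additional respondents: 138 − 52 = 86.

86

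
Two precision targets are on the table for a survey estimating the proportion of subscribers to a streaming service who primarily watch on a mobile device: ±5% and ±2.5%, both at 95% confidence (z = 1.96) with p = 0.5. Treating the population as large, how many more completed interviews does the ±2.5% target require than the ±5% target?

At ±5%: n = 1.96² × 0.2500 / 0.050² ≈ 384.16 → 385.
At ±2.5%: n = 1.96² × 0.2500 / 0.025² ≈ 1536.64 → 1537.
Additional respondents: 1537 − 385 = 1152.

1152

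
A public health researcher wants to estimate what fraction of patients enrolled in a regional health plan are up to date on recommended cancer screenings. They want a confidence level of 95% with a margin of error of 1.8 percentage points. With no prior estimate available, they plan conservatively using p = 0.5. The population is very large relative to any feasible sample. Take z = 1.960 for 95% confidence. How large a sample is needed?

2965

With p = 0.5, p(1−p) = 0.25.
n = z²·p(1−p)/E² = 1.960² × 0.2500 / 0.018² = 3.8416 × 0.2500 / 0.000324 ≈ 2964.20.
Rounding up gives n = 2965.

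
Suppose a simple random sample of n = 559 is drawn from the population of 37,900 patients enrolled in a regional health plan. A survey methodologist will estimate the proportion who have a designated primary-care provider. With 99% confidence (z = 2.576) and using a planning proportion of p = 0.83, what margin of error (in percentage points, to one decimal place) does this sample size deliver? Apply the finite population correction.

Finite-population factor: (N−n)/(N−1) = (37900−559)/(37900−1) = 0.9853.
SE(p̂) = √[p(1−p)/n · (N−n)/(N−1)] = √[0.1411/559 × 0.9853] = 0.01577.
E = z × SE = 2.576 × 0.01577 = 0.04062 ≈ 4.1 percentage points.

4.1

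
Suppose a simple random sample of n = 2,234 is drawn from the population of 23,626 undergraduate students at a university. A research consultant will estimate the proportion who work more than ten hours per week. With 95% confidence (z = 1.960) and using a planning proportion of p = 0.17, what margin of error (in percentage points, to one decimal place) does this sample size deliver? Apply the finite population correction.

Finite-population factor: (N−n)/(N−1) = (23626−2234)/(23626−1) = 0.9055.
SE(p̂) = √[p(1−p)/n · (N−n)/(N−1)] = √[0.1411/2234 × 0.9055] = 0.00756.
E = z × SE = 1.960 × 0.00756 = 0.01482 ≈ 1.5 percentage points.

1.5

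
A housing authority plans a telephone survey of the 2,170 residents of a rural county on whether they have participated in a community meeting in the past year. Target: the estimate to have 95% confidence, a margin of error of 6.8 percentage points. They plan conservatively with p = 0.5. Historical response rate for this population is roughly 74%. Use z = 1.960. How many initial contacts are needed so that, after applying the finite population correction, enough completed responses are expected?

257

Completed interviews needed (unadjusted): n₀ = 1.960² × 0.2500 / 0.068² ≈ 207.70 → 208.
FPC for N = 2,170: n = 208 / (1 + 207/2170) = 208 / 1.0954 ≈ 189.89 → 190.
At a 74% response rate, contacts needed = 190 / 0.74 ≈ 256.76 → 257.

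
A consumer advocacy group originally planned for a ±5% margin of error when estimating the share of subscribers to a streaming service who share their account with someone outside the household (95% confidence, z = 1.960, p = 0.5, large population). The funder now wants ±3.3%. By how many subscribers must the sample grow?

At ±5%: n = 1.960² × 0.2500 / 0.050² ≈ 384.16 → 385.
At ±3.3%: n = 1.960² × 0.2500 / 0.033² ≈ 881.91 → 882.
Additional respondents: 882 − 385 = 497.

497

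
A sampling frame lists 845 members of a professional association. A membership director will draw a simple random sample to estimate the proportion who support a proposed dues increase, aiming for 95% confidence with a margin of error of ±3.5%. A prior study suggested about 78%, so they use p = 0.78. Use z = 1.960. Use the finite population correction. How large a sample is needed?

330

Unadjusted: n₀ = 1.960² × 0.78 × 0.22 / 0.035² ≈ 538.14, so n₀ = 539.
Finite population correction with N = 845: n = n₀ / (1 + (n₀−1)/N) = 539 / (1 + 538/845) = 539 / 1.6367 ≈ 329.32.
Rounding up, n = 330.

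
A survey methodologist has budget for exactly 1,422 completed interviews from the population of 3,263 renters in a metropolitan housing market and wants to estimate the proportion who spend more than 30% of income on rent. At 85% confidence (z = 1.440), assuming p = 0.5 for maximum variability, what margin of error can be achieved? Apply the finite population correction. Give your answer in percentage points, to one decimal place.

1.4

Finite-population factor: (N−n)/(N−1) = (3263−1422)/(3263−1) = 0.5644.
SE(p̂) = √[p(1−p)/n · (N−n)/(N−1)] = √[0.2500/1422 × 0.5644] = 0.00996.
E = z × SE = 1.440 × 0.00996 = 0.01434 ≈ 1.4 percentage points.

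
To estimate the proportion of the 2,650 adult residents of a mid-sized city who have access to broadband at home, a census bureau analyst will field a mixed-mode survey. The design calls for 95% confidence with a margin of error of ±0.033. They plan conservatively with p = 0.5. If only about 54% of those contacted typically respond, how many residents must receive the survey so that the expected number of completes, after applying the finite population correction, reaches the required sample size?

1226

For 95% confidence, z = 1.960.
Completed interviews needed (unadjusted): n₀ = 1.960² × 0.2500 / 0.033² ≈ 881.91 → 882.
FPC for N = 2,650: n = 882 / (1 + 881/2650) = 882 / 1.3325 ≈ 661.94 → 662.
At a 54% response rate, contacts needed = 662 / 0.54 ≈ 1225.93 → 1226.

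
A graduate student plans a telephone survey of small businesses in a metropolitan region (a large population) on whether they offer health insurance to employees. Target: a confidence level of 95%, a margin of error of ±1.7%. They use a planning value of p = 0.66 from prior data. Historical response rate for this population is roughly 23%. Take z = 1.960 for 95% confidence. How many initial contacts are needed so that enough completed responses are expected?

Completed interviews needed: n₀ = 1.960² × 0.2244 / 0.017² ≈ 2982.89 → 2983.
At a 23% response rate, contacts needed = 2983 / 0.23 ≈ 12969.57 → 12970.

12970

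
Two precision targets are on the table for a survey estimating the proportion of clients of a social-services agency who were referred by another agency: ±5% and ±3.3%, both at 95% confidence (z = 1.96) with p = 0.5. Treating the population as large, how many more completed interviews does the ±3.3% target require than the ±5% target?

497

At ±5%: n = 1.96² × 0.2500 / 0.050² ≈ 384.16 → 385.
At ±3.3%: n = 1.96² × 0.2500 / 0.033² ≈ 881.91 → 882.
Additional respondents: 882 − 385 = 497.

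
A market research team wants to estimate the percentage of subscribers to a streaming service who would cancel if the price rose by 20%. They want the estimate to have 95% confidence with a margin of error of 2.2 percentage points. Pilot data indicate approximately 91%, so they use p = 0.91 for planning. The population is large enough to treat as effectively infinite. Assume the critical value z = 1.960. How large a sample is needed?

With p = 0.91, p(1−p) = 0.0819.
n = z²·p(1−p)/E² = 1.960² × 0.0819 / 0.022² = 3.8416 × 0.0819 / 0.000484 ≈ 650.06.
Rounding up gives n = 651.

651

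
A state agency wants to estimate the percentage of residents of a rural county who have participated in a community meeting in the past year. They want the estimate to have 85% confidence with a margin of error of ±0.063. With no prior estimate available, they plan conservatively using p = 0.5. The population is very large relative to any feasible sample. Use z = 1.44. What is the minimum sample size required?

131

With p = 0.5, p(1−p) = 0.25.
n = z²·p(1−p)/E² = 1.44² × 0.2500 / 0.063² = 2.0736 × 0.2500 / 0.003969 ≈ 130.61.
Rounding up gives n = 131.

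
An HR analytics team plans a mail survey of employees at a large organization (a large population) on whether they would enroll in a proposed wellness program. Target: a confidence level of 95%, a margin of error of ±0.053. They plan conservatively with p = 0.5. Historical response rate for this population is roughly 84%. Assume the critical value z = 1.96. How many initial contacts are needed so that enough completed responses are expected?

Completed interviews needed: n₀ = 1.96² × 0.2500 / 0.053² ≈ 341.90 → 342.
At an 84% response rate, contacts needed = 342 / 0.84 ≈ 407.14 → 408.

408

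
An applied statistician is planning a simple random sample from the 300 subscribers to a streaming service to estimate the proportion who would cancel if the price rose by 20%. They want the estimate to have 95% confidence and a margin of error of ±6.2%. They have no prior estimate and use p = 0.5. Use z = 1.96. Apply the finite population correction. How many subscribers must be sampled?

Unadjusted: n₀ = 1.96² × 0.50 × 0.50 / 0.062² ≈ 249.84, so n₀ = 250.
Finite population correction with N = 300: n = n₀ / (1 + (n₀−1)/N) = 250 / (1 + 249/300) = 250 / 1.8300 ≈ 136.61.
Rounding up, n = 137.

137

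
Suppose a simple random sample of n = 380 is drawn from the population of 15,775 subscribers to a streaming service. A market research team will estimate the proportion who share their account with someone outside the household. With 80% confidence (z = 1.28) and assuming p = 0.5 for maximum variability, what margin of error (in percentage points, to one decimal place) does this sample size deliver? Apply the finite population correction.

Finite-population factor: (N−n)/(N−1) = (15775−380)/(15775−1) = 0.9760.
SE(p̂) = √[p(1−p)/n · (N−n)/(N−1)] = √[0.2500/380 × 0.9760] = 0.02534.
E = z × SE = 1.28 × 0.02534 = 0.03243 ≈ 3.2 percentage points.

3.2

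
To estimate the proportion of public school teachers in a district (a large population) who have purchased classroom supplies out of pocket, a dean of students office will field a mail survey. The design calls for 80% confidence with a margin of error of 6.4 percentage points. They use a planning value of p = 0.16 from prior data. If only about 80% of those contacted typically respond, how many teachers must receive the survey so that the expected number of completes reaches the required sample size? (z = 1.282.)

Completed interviews needed: n₀ = 1.282² × 0.1344 / 0.064² ≈ 53.93 → 54.
At an 80% response rate, contacts needed = 54 / 0.80 ≈ 67.50 → 68.

68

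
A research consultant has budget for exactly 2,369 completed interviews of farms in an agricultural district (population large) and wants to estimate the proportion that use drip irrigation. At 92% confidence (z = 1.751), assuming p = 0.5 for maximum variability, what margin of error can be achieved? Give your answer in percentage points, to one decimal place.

1.8

SE(p̂) = √[p(1−p)/n] = √[0.2500/2369] = 0.01027.
E = z × SE = 1.751 × 0.01027 = 0.01799, or 1.8 percentage points.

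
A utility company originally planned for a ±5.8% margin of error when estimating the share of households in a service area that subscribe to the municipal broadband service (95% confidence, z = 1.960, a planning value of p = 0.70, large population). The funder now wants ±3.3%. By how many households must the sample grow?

501

At ±5.8%: n = 1.960² × 0.2100 / 0.058² ≈ 239.81 → 240.
At ±3.3%: n = 1.960² × 0.2100 / 0.033² ≈ 740.80 → 741.
Additional respondents: 741 − 240 = 501.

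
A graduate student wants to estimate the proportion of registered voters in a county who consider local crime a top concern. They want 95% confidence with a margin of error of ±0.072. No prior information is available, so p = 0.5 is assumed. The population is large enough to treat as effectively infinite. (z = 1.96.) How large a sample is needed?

186

With p = 0.5, p(1−p) = 0.25.
n = z²·p(1−p)/E² = 1.96² × 0.2500 / 0.072² = 3.8416 × 0.2500 / 0.005184 ≈ 185.26.
Rounding up gives n = 186.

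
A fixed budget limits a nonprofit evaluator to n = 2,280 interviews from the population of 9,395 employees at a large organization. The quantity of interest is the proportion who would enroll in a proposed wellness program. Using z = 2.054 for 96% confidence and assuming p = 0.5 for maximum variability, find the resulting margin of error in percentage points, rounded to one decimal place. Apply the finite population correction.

1.9

Finite-population factor: (N−n)/(N−1) = (9395−2280)/(9395−1) = 0.7574.
SE(p̂) = √[p(1−p)/n · (N−n)/(N−1)] = √[0.2500/2280 × 0.7574] = 0.00911.
E = z × SE = 2.054 × 0.00911 = 0.01872 ≈ 1.9 percentage points.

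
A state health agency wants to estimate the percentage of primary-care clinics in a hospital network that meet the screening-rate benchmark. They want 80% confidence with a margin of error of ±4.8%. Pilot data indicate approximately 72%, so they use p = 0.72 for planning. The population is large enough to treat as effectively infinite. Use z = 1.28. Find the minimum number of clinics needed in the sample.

With p = 0.72, p(1−p) = 0.2016.
n = z²·p(1−p)/E² = 1.28² × 0.2016 / 0.048² = 1.6384 × 0.2016 / 0.002304 ≈ 143.36.
Rounding up gives n = 144.

144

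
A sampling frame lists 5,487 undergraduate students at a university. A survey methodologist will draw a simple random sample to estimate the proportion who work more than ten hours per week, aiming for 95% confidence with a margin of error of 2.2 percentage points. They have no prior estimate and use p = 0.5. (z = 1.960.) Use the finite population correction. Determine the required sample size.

1458

Unadjusted: n₀ = 1.960² × 0.50 × 0.50 / 0.022² ≈ 1984.30, so n₀ = 1985.
Finite population correction with N = 5,487: n = n₀ / (1 + (n₀−1)/N) = 1985 / (1 + 1984/5487) = 1985 / 1.3616 ≈ 1457.86.
Rounding up, n = 1458.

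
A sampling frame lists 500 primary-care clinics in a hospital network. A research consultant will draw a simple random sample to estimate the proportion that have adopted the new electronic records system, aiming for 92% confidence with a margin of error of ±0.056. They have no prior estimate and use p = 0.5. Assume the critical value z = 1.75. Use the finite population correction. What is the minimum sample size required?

165

Unadjusted: n₀ = 1.75² × 0.50 × 0.50 / 0.056² ≈ 244.14, so n₀ = 245.
Finite population correction with N = 500: n = n₀ / (1 + (n₀−1)/N) = 245 / (1 + 244/500) = 245 / 1.4880 ≈ 164.65.
Rounding up, n = 165.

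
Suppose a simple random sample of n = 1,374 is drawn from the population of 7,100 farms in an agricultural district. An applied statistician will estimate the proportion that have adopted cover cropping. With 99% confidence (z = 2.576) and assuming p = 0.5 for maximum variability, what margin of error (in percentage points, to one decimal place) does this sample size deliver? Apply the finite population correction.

3.1

Finite-population factor: (N−n)/(N−1) = (7100−1374)/(7100−1) = 0.8066.
SE(p̂) = √[p(1−p)/n · (N−n)/(N−1)] = √[0.2500/1374 × 0.8066] = 0.01211.
E = z × SE = 2.576 × 0.01211 = 0.03121 ≈ 3.1 percentage points.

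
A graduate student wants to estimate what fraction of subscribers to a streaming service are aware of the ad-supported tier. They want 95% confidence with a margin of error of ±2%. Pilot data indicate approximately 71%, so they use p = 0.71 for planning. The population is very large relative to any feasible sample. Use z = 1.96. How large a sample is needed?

With p = 0.71, p(1−p) = 0.2059.
n = z²·p(1−p)/E² = 1.96² × 0.2059 / 0.020² = 3.8416 × 0.2059 / 0.000400 ≈ 1977.46.
Rounding up gives n = 1978.

1978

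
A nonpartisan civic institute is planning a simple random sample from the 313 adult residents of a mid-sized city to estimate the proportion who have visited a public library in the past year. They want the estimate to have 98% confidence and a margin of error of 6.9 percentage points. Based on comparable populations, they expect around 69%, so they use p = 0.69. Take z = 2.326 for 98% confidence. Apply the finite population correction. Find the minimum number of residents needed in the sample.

138

Unadjusted: n₀ = 2.326² × 0.69 × 0.31 / 0.069² ≈ 243.07, so n₀ = 244.
Finite population correction with N = 313: n = n₀ / (1 + (n₀−1)/N) = 244 / (1 + 243/313) = 244 / 1.7764 ≈ 137.36.
Rounding up, n = 138.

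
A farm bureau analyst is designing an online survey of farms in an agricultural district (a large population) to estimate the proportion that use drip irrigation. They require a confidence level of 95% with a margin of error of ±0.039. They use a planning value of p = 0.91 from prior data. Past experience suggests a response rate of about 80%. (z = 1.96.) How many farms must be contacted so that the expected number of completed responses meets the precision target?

259

Completed interviews needed: n₀ = 1.96² × 0.0819 / 0.039² ≈ 206.86 → 207.
At an 80% response rate, contacts needed = 207 / 0.80 ≈ 258.75 → 259.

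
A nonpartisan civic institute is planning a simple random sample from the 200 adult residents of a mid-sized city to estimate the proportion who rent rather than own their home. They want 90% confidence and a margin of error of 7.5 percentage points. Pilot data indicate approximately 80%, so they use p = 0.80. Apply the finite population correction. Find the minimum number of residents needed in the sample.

For 90% confidence, z = 1.64.
Unadjusted: n₀ = 1.64² × 0.80 × 0.20 / 0.075² ≈ 76.50, so n₀ = 77.
Finite population correction with N = 200: n = n₀ / (1 + (n₀−1)/N) = 77 / (1 + 76/200) = 77 / 1.3800 ≈ 55.80.
Rounding up, n = 56.

56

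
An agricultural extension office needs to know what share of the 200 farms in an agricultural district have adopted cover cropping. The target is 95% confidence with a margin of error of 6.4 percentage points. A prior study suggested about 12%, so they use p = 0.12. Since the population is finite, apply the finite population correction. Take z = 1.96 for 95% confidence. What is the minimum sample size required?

67

Unadjusted: n₀ = 1.96² × 0.12 × 0.88 / 0.064² ≈ 99.04, so n₀ = 100.
Finite population correction with N = 200: n = n₀ / (1 + (n₀−1)/N) = 100 / (1 + 99/200) = 100 / 1.4950 ≈ 66.89.
Rounding up, n = 67.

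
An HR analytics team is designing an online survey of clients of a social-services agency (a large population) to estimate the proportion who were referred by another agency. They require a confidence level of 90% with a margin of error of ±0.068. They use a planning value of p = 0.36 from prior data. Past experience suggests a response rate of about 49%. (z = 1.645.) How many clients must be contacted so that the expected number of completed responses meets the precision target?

Completed interviews needed: n₀ = 1.645² × 0.2304 / 0.068² ≈ 134.83 → 135.
At a 49% response rate, contacts needed = 135 / 0.49 ≈ 275.51 → 276.

276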